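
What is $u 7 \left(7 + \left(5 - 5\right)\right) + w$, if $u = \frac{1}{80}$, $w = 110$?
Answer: $\frac{8849}{80} \approx 110.61$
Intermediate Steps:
$u = \frac{1}{80} \approx 0.0125$
$u 7 \left(7 + \left(5 - 5\right)\right) + w = \frac{7 \left(7 + \left(5 - 5\right)\right)}{80} + 110 = \frac{7 \left(7 + 0\right)}{80} + 110 = \frac{7 \cdot 7}{80} + 110 = \frac{1}{80} \cdot 49 + 110 = \frac{49}{80} + 110 = \frac{8849}{80}$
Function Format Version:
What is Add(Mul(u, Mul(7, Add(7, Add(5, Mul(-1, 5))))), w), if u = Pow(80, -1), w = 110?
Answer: Rational(8849, 80) ≈ 110.61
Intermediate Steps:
u = Rational(1, 80) ≈ 0.012500
Add(Mul(u, Mul(7, Add(7, Add(5, Mul(-1, 5))))), w) = Add(Mul(Rational(1, 80), Mul(7, Add(7, Add(5, Mul(-1, 5))))), 110) = Add(Mul(Rational(1, 80), Mul(7, Add(7, Add(5, -5)))), 110) = Add(Mul(Rational(1, 80), Mul(7, Add(7, 0))), 110) = Add(Mul(Rational(1, 80), Mul(7, 7)), 110) = Add(Mul(Rational(1, 80), 49), 110) = Add(Rational(49, 80), 110) = Rational(8849, 80)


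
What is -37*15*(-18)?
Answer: 9990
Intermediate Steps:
-37*15*(-18) = -555*(-18) = 9990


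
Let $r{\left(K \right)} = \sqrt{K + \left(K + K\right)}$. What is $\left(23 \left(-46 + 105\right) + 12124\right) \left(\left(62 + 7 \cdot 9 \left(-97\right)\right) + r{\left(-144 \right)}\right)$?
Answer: $-81546569 + 161772 i \sqrt{3} \approx -8.1547 \cdot 10^{7} + 2.802 \cdot 10^{5} i$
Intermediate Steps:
$r{\left(K \right)} = \sqrt{3} \sqrt{K}$ ($r{\left(K \right)} = \sqrt{K + 2 K} = \sqrt{3 K} = \sqrt{3} \sqrt{K}$)
$\left(23 \left(-46 + 105\right) + 12124\right) \left(\left(62 + 7 \cdot 9 \left(-97\right)\right) + r{\left(-144 \right)}\right) = \left(23 \left(-46 + 105\right) + 12124\right) \left(\left(62 + 7 \cdot 9 \left(-97\right)\right) + \sqrt{3} \sqrt{-144}\right) = \left(23 \cdot 59 + 12124\right) \left(\left(62 + 63 \left(-97\right)\right) + \sqrt{3} \cdot 12 i\right) = \left(1357 + 12124\right) \left(\left(62 - 6111\right) + 12 i \sqrt{3}\right) = 13481 \left(-6049 + 12 i \sqrt{3}\right) = -81546569 + 161772 i \sqrt{3}$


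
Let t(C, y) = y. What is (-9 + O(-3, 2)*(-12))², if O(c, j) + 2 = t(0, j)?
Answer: 81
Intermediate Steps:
O(c, j) = -2 + j
(-9 + O(-3, 2)*(-12))² = (-9 + (-2 + 2)*(-12))² = (-9 + 0*(-12))² = (-9 + 0)² = (-9)² = 81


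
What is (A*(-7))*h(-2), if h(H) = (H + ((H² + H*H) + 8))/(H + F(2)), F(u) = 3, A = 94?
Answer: -9212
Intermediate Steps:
h(H) = (8 + H + 2*H²)/(3 + H) (h(H) = (H + ((H² + H*H) + 8))/(H + 3) = (H + ((H² + H²) + 8))/(3 + H) = (H + (2*H² + 8))/(3 + H) = (H + (8 + 2*H²))/(3 + H) = (8 + H + 2*H²)/(3 + H))
(A*(-7))*h(-2) = (94*(-7))*((8 - 2 + 2*(-2)²)/(3 - 2)) = -658*(8 - 2 + 2*4)/1 = -658*(8 - 2 + 8) = -658*14 = -9212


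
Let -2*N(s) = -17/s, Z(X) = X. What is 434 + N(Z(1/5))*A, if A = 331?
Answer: 29003/2 ≈ 14502.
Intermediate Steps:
N(s) = 17/(2*s) (N(s) = -(-17)/(2*s) = 17/(2*s))
434 + N(Z(1/5))*A = 434 + (17/(2*(1/5)))*331 = 434 + (17/(2*(⅕)))*331 = 434 + ((17/2)*5)*331 = 434 + (85/2)*331 = 434 + 28135/2 = 29003/2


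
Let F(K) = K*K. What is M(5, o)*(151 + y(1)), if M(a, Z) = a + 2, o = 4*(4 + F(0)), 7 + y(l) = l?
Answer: 1015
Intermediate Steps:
F(K) = K**2
y(l) = -7 + l
o = 16 (o = 4*(4 + 0**2) = 4*(4 + 0) = 4*4 = 16)
M(a, Z) = 2 + a
M(5, o)*(151 + y(1)) = (2 + 5)*(151 + (-7 + 1)) = 7*(151 - 6) = 7*145 = 1015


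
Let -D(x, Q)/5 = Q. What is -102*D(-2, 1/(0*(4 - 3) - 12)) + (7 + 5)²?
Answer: 203/2 ≈ 101.50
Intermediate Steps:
D(x, Q) = -5*Q
-102*D(-2, 1/(0*(4 - 3) - 12)) + (7 + 5)² = -(-510)/(0*(4 - 3) - 12) + (7 + 5)² = -(-510)/(0*1 - 12) + 12² = -(-510)/(0 - 12) + 144 = -(-510)/(-12) + 144 = -(-510)*(-1)/12 + 144 = -102*5/12 + 144 = -85/2 + 144 = 203/2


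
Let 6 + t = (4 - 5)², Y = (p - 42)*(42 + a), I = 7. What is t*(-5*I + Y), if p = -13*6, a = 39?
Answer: 48775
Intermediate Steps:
p = -78
Y = -9720 (Y = (-78 - 42)*(42 + 39) = -120*81 = -9720)
t = -5 (t = -6 + (4 - 5)² = -6 + (-1)² = -6 + 1 = -5)
t*(-5*I + Y) = -5*(-5*7 - 9720) = -5*(-35 - 9720) = -5*(-9755) = 48775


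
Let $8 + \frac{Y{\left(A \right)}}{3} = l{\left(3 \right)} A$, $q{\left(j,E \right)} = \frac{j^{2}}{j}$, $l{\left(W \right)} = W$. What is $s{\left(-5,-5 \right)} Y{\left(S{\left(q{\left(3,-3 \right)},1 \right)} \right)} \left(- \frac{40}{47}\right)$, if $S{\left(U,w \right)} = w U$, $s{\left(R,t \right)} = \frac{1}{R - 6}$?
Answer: $\frac{120}{517} \approx 0.23211$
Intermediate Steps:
$s{\left(R,t \right)} = \frac{1}{-6 + R}$
$q{\left(j,E \right)} = j$
$S{\left(U,w \right)} = U w$
$Y{\left(A \right)} = -24 + 9 A$ ($Y{\left(A \right)} = -24 + 3 \cdot 3 A = -24 + 9 A$)
$s{\left(-5,-5 \right)} Y{\left(S{\left(q{\left(3,-3 \right)},1 \right)} \right)} \left(- \frac{40}{47}\right) = \frac{-24 + 9 \cdot 3 \cdot 1}{-6 - 5} \left(- \frac{40}{47}\right) = \frac{-24 + 9 \cdot 3}{-11} \left(\left(-40\right) \frac{1}{47}\right) = - \frac{-24 + 27}{11} \left(- \frac{40}{47}\right) = \left(- \frac{1}{11}\right) 3 \left(- \frac{40}{47}\right) = \left(- \frac{3}{11}\right) \left(- \frac{40}{47}\right) = \frac{120}{517}$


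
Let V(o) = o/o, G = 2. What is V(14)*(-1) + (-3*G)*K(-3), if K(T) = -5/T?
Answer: -11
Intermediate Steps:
V(o) = 1
V(14)*(-1) + (-3*G)*K(-3) = 1*(-1) + (-3*2)*(-5/(-3)) = -1 - (-30)*(-1)/3 = -1 - 6*5/3 = -1 - 10 = -11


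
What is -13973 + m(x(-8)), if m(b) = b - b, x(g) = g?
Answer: -13973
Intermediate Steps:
m(b) = 0
-13973 + m(x(-8)) = -13973 + 0 = -13973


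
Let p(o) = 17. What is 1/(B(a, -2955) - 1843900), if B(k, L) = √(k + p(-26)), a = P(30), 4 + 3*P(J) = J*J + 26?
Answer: -5531700/10199901629027 - √2919/10199901629027 ≈ -5.4233e-7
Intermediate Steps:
P(J) = 22/3 + J²/3 (P(J) = -4/3 + (J*J + 26)/3 = -4/3 + (J² + 26)/3 = -4/3 + (26 + J²)/3 = -4/3 + (26/3 + J²/3) = 22/3 + J²/3)
a = 922/3 (a = 22/3 + (⅓)*30² = 22/3 + (⅓)*900 = 22/3 + 300 = 922/3 ≈ 307.33)
B(k, L) = √(17 + k) (B(k, L) = √(k + 17) = √(17 + k))
1/(B(a, -2955) - 1843900) = 1/(√(17 + 922/3) - 1843900) = 1/(√(973/3) - 1843900) = 1/(√2919/3 - 1843900) = 1/(-1843900 + √2919/3)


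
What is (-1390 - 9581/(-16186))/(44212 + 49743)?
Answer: -22488959/1520755630 ≈ -0.014788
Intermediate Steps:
(-1390 - 9581/(-16186))/(44212 + 49743) = (-1390 - 9581*(-1/16186))/93955 = (-1390 + 9581/16186)*(1/93955) = -22488959/16186*1/93955 = -22488959/1520755630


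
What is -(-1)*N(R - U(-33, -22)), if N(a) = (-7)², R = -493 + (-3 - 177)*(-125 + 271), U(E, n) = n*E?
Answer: 49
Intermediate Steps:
U(E, n) = E*n
R = -26773 (R = -493 - 180*146 = -493 - 26280 = -26773)
N(a) = 49
-(-1)*N(R - U(-33, -22)) = -(-1)*49 = -1*(-49) = 49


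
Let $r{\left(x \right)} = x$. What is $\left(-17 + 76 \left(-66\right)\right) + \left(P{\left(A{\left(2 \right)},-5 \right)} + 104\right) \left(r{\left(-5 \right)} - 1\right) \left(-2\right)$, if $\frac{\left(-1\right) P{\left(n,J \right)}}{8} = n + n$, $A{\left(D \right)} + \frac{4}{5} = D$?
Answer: $- \frac{20077}{5} \approx -4015.4$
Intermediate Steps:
$A{\left(D \right)} = - \frac{4}{5} + D$
$P{\left(n,J \right)} = - 16 n$ ($P{\left(n,J \right)} = - 8 \left(n + n\right) = - 8 \cdot 2 n = - 16 n$)
$\left(-17 + 76 \left(-66\right)\right) + \left(P{\left(A{\left(2 \right)},-5 \right)} + 104\right) \left(r{\left(-5 \right)} - 1\right) \left(-2\right) = \left(-17 + 76 \left(-66\right)\right) + \left(- 16 \left(- \frac{4}{5} + 2\right) + 104\right) \left(-5 - 1\right) \left(-2\right) = \left(-17 - 5016\right) + \left(\left(-16\right) \frac{6}{5} + 104\right) \left(\left(-6\right) \left(-2\right)\right) = -5033 + \left(- \frac{96}{5} + 104\right) 12 = -5033 + \frac{424}{5} \cdot 12 = -5033 + \frac{5088}{5} = - \frac{20077}{5}$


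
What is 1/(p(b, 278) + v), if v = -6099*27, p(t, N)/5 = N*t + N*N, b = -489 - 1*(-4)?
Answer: -1/452403 ≈ -2.2104e-6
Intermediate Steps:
b = -485 (b = -489 + 4 = -485)
p(t, N) = 5*N² + 5*N*t (p(t, N) = 5*(N*t + N*N) = 5*(N*t + N²) = 5*(N² + N*t) = 5*N² + 5*N*t)
v = -164673
1/(p(b, 278) + v) = 1/(5*278*(278 - 485) - 164673) = 1/(5*278*(-207) - 164673) = 1/(-287730 - 164673) = 1/(-452403) = -1/452403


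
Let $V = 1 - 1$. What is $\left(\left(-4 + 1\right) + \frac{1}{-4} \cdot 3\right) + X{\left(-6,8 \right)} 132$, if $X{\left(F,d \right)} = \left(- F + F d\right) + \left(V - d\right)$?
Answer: $- \frac{26415}{4} \approx -6603.8$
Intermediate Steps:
$V = 0$
$X{\left(F,d \right)} = - F - d + F d$ ($X{\left(F,d \right)} = \left(- F + F d\right) + \left(0 - d\right) = \left(- F + F d\right) - d = - F - d + F d$)
$\left(\left(-4 + 1\right) + \frac{1}{-4} \cdot 3\right) + X{\left(-6,8 \right)} 132 = \left(\left(-4 + 1\right) + \frac{1}{-4} \cdot 3\right) + \left(\left(-1\right) \left(-6\right) - 8 - 48\right) 132 = \left(-3 - \frac{3}{4}\right) + \left(6 - 8 - 48\right) 132 = \left(-3 - \frac{3}{4}\right) - 6600 = - \frac{15}{4} - 6600 = - \frac{26415}{4}$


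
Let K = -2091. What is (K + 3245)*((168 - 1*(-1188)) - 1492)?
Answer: -156944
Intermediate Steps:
(K + 3245)*((168 - 1*(-1188)) - 1492) = (-2091 + 3245)*((168 - 1*(-1188)) - 1492) = 1154*((168 + 1188) - 1492) = 1154*(1356 - 1492) = 1154*(-136) = -156944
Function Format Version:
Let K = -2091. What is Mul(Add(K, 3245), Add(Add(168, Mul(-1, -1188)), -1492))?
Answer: -156944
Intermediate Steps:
Mul(Add(K, 3245), Add(Add(168, Mul(-1, -1188)), -1492)) = Mul(Add(-2091, 3245), Add(Add(168, Mul(-1, -1188)), -1492)) = Mul(1154, Add(Add(168, 1188), -1492)) = Mul(1154, Add(1356, -1492)) = Mul(1154, -136) = -156944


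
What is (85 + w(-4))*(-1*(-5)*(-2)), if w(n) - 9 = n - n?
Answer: -940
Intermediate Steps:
w(n) = 9 (w(n) = 9 + (n - n) = 9 + 0 = 9)
(85 + w(-4))*(-1*(-5)*(-2)) = (85 + 9)*(-1*(-5)*(-2)) = 94*(5*(-2)) = 94*(-10) = -940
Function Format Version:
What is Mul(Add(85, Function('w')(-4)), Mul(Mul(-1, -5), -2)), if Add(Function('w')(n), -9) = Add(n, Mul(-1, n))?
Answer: -940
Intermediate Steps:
Function('w')(n) = 9 (Function('w')(n) = Add(9, Add(n, Mul(-1, n))) = Add(9, 0) = 9)
Mul(Add(85, Function('w')(-4)), Mul(Mul(-1, -5), -2)) = Mul(Add(85, 9), Mul(Mul(-1, -5), -2)) = Mul(94, Mul(5, -2)) = Mul(94, -10) = -940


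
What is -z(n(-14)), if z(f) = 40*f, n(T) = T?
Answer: 560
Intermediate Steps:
-z(n(-14)) = -40*(-14) = -1*(-560) = 560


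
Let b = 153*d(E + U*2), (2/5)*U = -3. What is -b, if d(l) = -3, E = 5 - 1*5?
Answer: 459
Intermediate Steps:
E = 0 (E = 5 - 5 = 0)
U = -15/2 (U = (5/2)*(-3) = -15/2 ≈ -7.5000)
b = -459 (b = 153*(-3) = -459)
-b = -1*(-459) = 459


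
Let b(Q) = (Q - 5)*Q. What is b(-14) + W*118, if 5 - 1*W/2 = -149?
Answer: 36610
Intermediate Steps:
W = 308 (W = 10 - 2*(-149) = 10 + 298 = 308)
b(Q) = Q*(-5 + Q) (b(Q) = (-5 + Q)*Q = Q*(-5 + Q))
b(-14) + W*118 = -14*(-5 - 14) + 308*118 = -14*(-19) + 36344 = 266 + 36344 = 36610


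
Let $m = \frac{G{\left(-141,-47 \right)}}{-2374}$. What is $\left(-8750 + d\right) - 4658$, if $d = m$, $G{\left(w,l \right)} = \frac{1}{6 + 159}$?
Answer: $- \frac{5252047681}{391710} \approx -13408.0$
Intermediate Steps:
$G{\left(w,l \right)} = \frac{1}{165}$
$m = - \frac{1}{391710}$ ($m = \frac{1}{165 \left(-2374\right)} = \frac{1}{165} \left(- \frac{1}{2374}\right) = - \frac{1}{391710} \approx -2.5529 \cdot 10^{-6}$)
$d = - \frac{1}{391710} \approx -2.5529 \cdot 10^{-6}$
$\left(-8750 + d\right) - 4658 = \left(-8750 - \frac{1}{391710}\right) - 4658 = - \frac{3427462501}{391710} - 4658 = - \frac{5252047681}{391710}$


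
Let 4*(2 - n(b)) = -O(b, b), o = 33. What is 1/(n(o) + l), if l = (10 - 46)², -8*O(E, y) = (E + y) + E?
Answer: 32/41437 ≈ 0.00077226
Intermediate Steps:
O(E, y) = -E/4 - y/8 (O(E, y) = -((E + y) + E)/8 = -(y + 2*E)/8 = -E/4 - y/8)
n(b) = 2 - 3*b/32 (n(b) = 2 - (-1)*(-b/4 - b/8)/4 = 2 - (-1)*(-3*b/8)/4 = 2 - 3*b/32)
l = 1296 (l = (-36)² = 1296)
1/(n(o) + l) = 1/((2 - 3/32*33) + 1296) = 1/((2 - 99/32) + 1296) = 1/(-35/32 + 1296) = 1/(41437/32) = 32/41437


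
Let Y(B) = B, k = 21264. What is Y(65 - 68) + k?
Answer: 21261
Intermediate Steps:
Y(65 - 68) + k = (65 - 68) + 21264 = -3 + 21264 = 21261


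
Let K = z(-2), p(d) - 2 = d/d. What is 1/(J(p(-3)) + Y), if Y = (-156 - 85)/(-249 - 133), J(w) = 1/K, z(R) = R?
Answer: 191/25 ≈ 7.6400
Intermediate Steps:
p(d) = 3 (p(d) = 2 + d/d = 2 + 1 = 3)
K = -2
J(w) = -1/2 (J(w) = 1/(-2) = -1/2)
Y = 241/382 (Y = -241/(-382) = -241*(-1/382) = 241/382 ≈ 0.63089)
1/(J(p(-3)) + Y) = 1/(-1/2 + 241/382) = 1/(25/191) = 191/25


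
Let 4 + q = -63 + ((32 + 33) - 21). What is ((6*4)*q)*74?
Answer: -40848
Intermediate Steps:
q = -23 (q = -4 + (-63 + ((32 + 33) - 21)) = -4 + (-63 + (65 - 21)) = -4 + (-63 + 44) = -4 - 19 = -23)
((6*4)*q)*74 = ((6*4)*(-23))*74 = (24*(-23))*74 = -552*74 = -40848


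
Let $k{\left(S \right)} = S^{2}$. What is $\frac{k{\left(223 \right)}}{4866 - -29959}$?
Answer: $\frac{49729}{34825} \approx 1.428$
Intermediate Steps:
$\frac{k{\left(223 \right)}}{4866 - -29959} = \frac{223^{2}}{4866 - -29959} = \frac{49729}{4866 + 29959} = \frac{49729}{34825}$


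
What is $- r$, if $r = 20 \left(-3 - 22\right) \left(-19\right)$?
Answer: $-9500$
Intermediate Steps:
$r = 9500$ ($r = 20 \left(-25\right) \left(-19\right) = \left(-500\right) \left(-19\right) = 9500$)
$- r = \left(-1\right) 9500 = -9500$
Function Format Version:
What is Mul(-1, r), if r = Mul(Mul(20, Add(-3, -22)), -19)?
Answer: -9500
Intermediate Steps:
r = 9500 (r = Mul(Mul(20, -25), -19) = Mul(-500, -19) = 9500)
Mul(-1, r) = Mul(-1, 9500) = -9500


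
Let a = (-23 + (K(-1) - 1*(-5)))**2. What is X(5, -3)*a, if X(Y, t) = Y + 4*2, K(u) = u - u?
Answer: 4212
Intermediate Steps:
K(u) = 0
X(Y, t) = 8 + Y (X(Y, t) = Y + 8 = 8 + Y)
a = 324 (a = (-23 + (0 - 1*(-5)))**2 = (-23 + (0 + 5))**2 = (-23 + 5)**2 = (-18)**2 = 324)
X(5, -3)*a = (8 + 5)*324 = 13*324 = 4212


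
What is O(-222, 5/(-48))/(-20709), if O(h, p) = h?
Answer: 74/6903 ≈ 0.010720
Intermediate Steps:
O(-222, 5/(-48))/(-20709) = -222/(-20709) = -222*(-1/20709) = 74/6903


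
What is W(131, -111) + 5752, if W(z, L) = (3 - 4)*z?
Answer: 5621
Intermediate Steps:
W(z, L) = -z
W(131, -111) + 5752 = -1*131 + 5752 = -131 + 5752 = 5621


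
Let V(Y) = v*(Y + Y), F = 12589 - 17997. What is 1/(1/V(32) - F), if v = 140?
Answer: 8960/48455681 ≈ 0.00018491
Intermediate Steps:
F = -5408
V(Y) = 280*Y (V(Y) = 140*(Y + Y) = 140*(2*Y) = 280*Y)
1/(1/V(32) - F) = 1/(1/(280*32) - 1*(-5408)) = 1/(1/8960 + 5408) = 1/(48455681/8960) = 8960/48455681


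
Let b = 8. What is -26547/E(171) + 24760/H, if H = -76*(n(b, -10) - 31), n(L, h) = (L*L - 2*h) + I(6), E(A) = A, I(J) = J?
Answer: -540661/3363 ≈ -160.77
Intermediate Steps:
n(L, h) = 6 + L² - 2*h (n(L, h) = (L*L - 2*h) + 6 = (L² - 2*h) + 6 = 6 + L² - 2*h)
H = -4484 (H = -76*((6 + 8² - 2*(-10)) - 31) = -76*((6 + 64 + 20) - 31) = -76*(90 - 31) = -76*59 = -4484)
-26547/E(171) + 24760/H = -26547/171 + 24760/(-4484) = -26547*1/171 + 24760*(-1/4484) = -8849/57 - 6190/1121 = -540661/3363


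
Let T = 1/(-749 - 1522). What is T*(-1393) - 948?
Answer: -2151515/2271 ≈ -947.39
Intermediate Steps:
T = -1/2271 (T = 1/(-2271) = -1/2271 ≈ -0.00044033)
T*(-1393) - 948 = -1/2271*(-1393) - 948 = 1393/2271 - 948 = -2151515/2271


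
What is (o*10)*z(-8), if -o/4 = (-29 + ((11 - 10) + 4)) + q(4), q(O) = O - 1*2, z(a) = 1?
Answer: 880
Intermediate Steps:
q(O) = -2 + O (q(O) = O - 2 = -2 + O)
o = 88 (o = -4*((-29 + ((11 - 10) + 4)) + (-2 + 4)) = -4*((-29 + (1 + 4)) + 2) = -4*((-29 + 5) + 2) = -4*(-24 + 2) = -4*(-22) = 88)
(o*10)*z(-8) = (88*10)*1 = 880*1 = 880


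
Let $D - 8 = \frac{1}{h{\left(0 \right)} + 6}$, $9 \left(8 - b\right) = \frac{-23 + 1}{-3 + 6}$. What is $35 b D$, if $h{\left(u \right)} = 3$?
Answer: $\frac{608090}{243} \approx 2502.4$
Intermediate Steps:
$b = \frac{238}{27}$ ($b = 8 - \frac{\left(-23 + 1\right) \frac{1}{-3 + 6}}{9} = 8 - \frac{\left(-22\right) \frac{1}{3}}{9} = 8 - - \frac{22}{27} = 8 + \frac{22}{27} = \frac{238}{27} \approx 8.8148$)
$D = \frac{73}{9}$ ($D = 8 + \frac{1}{3 + 6} = 8 + \frac{1}{9} = \frac{73}{9} \approx 8.1111$)
$35 b D = 35 \cdot \frac{238}{27} \cdot \frac{73}{9} = \frac{8330}{27} \cdot \frac{73}{9} = \frac{608090}{243}$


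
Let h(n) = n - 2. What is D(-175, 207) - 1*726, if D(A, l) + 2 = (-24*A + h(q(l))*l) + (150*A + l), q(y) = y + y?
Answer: 62713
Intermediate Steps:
q(y) = 2*y
h(n) = -2 + n
D(A, l) = -2 + l + 126*A + l*(-2 + 2*l) (D(A, l) = -2 + ((-24*A + (-2 + 2*l)*l) + (150*A + l)) = -2 + ((-24*A + l*(-2 + 2*l)) + (l + 150*A)) = -2 + (l + 126*A + l*(-2 + 2*l)) = -2 + l + 126*A + l*(-2 + 2*l))
D(-175, 207) - 1*726 = (-2 - 1*207 + 2*207² + 126*(-175)) - 1*726 = (-2 - 207 + 2*42849 - 22050) - 726 = (-2 - 207 + 85698 - 22050) - 726 = 63439 - 726 = 62713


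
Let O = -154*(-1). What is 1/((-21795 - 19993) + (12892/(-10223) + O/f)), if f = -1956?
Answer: -9998094/417813747619 ≈ -2.3930e-5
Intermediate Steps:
O = 154
1/((-21795 - 19993) + (12892/(-10223) + O/f)) = 1/((-21795 - 19993) + (12892/(-10223) + 154/(-1956))) = 1/(-41788 + (12892*(-1/10223) + 154*(-1/1956))) = 1/(-41788 + (-12892/10223 - 77/978)) = 1/(-41788 - 13395547/9998094) = 1/(-417813747619/9998094) = -9998094/417813747619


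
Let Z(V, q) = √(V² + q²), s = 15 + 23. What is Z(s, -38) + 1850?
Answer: 1850 + 38*√2 ≈ 1903.7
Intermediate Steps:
s = 38
Z(s, -38) + 1850 = √(38² + (-38)²) + 1850 = √(1444 + 1444) + 1850 = √2888 + 1850 = 38*√2 + 1850 = 1850 + 38*√2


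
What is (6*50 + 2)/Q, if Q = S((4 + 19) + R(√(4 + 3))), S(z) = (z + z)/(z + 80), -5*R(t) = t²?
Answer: 19177/27 ≈ 710.26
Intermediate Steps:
R(t) = -t²/5
S(z) = 2*z/(80 + z) (S(z) = (2*z)/(80 + z) = 2*z/(80 + z))
Q = 54/127 (Q = 2*((4 + 19) - (√(4 + 3))²/5)/(80 + ((4 + 19) - (√(4 + 3))²/5)) = 2*(23 - (√7)²/5)/(80 + (23 - (√7)²/5)) = 2*(23 - ⅕*7)/(80 + (23 - ⅕*7)) = 2*(23 - 7/5)/(80 + (23 - 7/5)) = 2*(108/5)/(80 + 108/5) = 2*(108/5)/(508/5) = 2*(108/5)*(5/508) = 54/127 ≈ 0.42520)
(6*50 + 2)/Q = (6*50 + 2)/(54/127) = (300 + 2)*(127/54) = 302*(127/54) = 19177/27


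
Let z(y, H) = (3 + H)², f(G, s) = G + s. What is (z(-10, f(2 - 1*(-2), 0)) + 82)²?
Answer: 17161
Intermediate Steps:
(z(-10, f(2 - 1*(-2), 0)) + 82)² = ((3 + ((2 - 1*(-2)) + 0))² + 82)² = ((3 + ((2 + 2) + 0))² + 82)² = ((3 + (4 + 0))² + 82)² = ((3 + 4)² + 82)² = (7² + 82)² = (49 + 82)² = 131² = 17161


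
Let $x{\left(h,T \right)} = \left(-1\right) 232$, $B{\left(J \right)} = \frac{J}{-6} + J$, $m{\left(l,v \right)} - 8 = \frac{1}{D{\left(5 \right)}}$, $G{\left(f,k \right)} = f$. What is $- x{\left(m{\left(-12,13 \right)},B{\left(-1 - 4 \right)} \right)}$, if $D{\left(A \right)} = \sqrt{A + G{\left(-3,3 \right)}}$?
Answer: $232$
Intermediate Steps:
$D{\left(A \right)} = \sqrt{-3 + A}$ ($D{\left(A \right)} = \sqrt{A - 3} = \sqrt{-3 + A}$)
$m{\left(l,v \right)} = 8 + \frac{\sqrt{2}}{2}$ ($m{\left(l,v \right)} = 8 + \frac{1}{\sqrt{-3 + 5}} = 8 + \frac{1}{\sqrt{2}} = 8 + \frac{\sqrt{2}}{2}$)
$B{\left(J \right)} = \frac{5 J}{6}$ ($B{\left(J \right)} = - \frac{J}{6} + J = \frac{5 J}{6}$)
$x{\left(h,T \right)} = -232$
$- x{\left(m{\left(-12,13 \right)},B{\left(-1 - 4 \right)} \right)} = \left(-1\right) \left(-232\right) = 232$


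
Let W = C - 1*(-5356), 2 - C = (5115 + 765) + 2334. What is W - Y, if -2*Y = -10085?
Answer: -15797/2 ≈ -7898.5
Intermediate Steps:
C = -8212 (C = 2 - ((5115 + 765) + 2334) = 2 - (5880 + 2334) = 2 - 1*8214 = 2 - 8214 = -8212)
W = -2856 (W = -8212 - 1*(-5356) = -8212 + 5356 = -2856)
Y = 10085/2 (Y = -½*(-10085) = 10085/2 ≈ 5042.5)
W - Y = -2856 - 1*10085/2 = -2856 - 10085/2 = -15797/2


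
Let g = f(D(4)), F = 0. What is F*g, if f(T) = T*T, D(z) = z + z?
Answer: 0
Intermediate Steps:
D(z) = 2*z
f(T) = T²
g = 64 (g = (2*4)² = 8² = 64)
F*g = 0*64 = 0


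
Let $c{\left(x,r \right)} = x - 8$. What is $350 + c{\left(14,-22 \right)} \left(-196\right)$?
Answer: $-826$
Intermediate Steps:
$c{\left(x,r \right)} = -8 + x$ ($c{\left(x,r \right)} = x - 8 = -8 + x$)
$350 + c{\left(14,-22 \right)} \left(-196\right) = 350 + \left(-8 + 14\right) \left(-196\right) = 350 + 6 \left(-196\right) = 350 - 1176 = -826$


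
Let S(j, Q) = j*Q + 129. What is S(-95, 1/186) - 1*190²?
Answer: -6690701/186 ≈ -35972.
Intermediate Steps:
S(j, Q) = 129 + Q*j (S(j, Q) = Q*j + 129 = 129 + Q*j)
S(-95, 1/186) - 1*190² = (129 - 95/186) - 1*190² = (129 + (1/186)*(-95)) - 1*36100 = (129 - 95/186) - 36100 = 23899/186 - 36100 = -6690701/186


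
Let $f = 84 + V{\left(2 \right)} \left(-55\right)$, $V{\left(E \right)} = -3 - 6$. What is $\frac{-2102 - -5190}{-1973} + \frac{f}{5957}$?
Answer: $- \frac{17252849}{11753161} \approx -1.4679$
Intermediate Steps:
$V{\left(E \right)} = -9$ ($V{\left(E \right)} = -3 - 6 = -9$)
$f = 579$ ($f = 84 - -495 = 84 + 495 = 579$)
$\frac{-2102 - -5190}{-1973} + \frac{f}{5957} = \frac{-2102 - -5190}{-1973} + \frac{579}{5957} = \left(-2102 + 5190\right) \left(- \frac{1}{1973}\right) + 579 \cdot \frac{1}{5957} = 3088 \left(- \frac{1}{1973}\right) + \frac{579}{5957} = - \frac{3088}{1973} + \frac{579}{5957} = - \frac{17252849}{11753161}$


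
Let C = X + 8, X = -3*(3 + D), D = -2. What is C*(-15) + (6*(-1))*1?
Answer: -81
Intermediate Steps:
X = -3 (X = -3*(3 - 2) = -3*1 = -3)
C = 5 (C = -3 + 8 = 5)
C*(-15) + (6*(-1))*1 = 5*(-15) + (6*(-1))*1 = -75 - 6*1 = -75 - 6 = -81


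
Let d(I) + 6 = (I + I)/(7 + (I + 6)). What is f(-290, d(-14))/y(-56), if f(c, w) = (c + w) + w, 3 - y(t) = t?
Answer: -246/59 ≈ -4.1695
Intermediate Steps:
y(t) = 3 - t
d(I) = -6 + 2*I/(13 + I) (d(I) = -6 + (I + I)/(7 + (I + 6)) = -6 + (2*I)/(7 + (6 + I)) = -6 + (2*I)/(13 + I) = -6 + 2*I/(13 + I))
f(c, w) = c + 2*w
f(-290, d(-14))/y(-56) = (-290 + 2*(2*(-39 - 2*(-14))/(13 - 14)))/(3 - 1*(-56)) = (-290 + 2*(2*(-39 + 28)/(-1)))/(3 + 56) = (-290 + 2*(2*(-1)*(-11)))/59 = (-290 + 2*22)*(1/59) = (-290 + 44)*(1/59) = -246*1/59 = -246/59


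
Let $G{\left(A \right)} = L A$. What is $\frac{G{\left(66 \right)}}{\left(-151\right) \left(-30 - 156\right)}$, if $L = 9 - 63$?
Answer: $- \frac{594}{4681} \approx -0.1269$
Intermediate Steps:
$L = -54$ ($L = 9 - 63 = -54$)
$G{\left(A \right)} = - 54 A$
$\frac{G{\left(66 \right)}}{\left(-151\right) \left(-30 - 156\right)} = \frac{\left(-54\right) 66}{\left(-151\right) \left(-30 - 156\right)} = - \frac{3564}{\left(-151\right) \left(-186\right)} = - \frac{3564}{28086} = \left(-3564\right) \frac{1}{28086} = - \frac{594}{4681}$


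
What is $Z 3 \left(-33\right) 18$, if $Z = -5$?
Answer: $8910$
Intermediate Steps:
$Z 3 \left(-33\right) 18 = \left(-5\right) 3 \left(-33\right) 18 = \left(-15\right) \left(-33\right) 18 = 495 \cdot 18 = 8910$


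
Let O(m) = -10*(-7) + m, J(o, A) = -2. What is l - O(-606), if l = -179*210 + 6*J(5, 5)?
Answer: -37066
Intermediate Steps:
O(m) = 70 + m
l = -37602 (l = -179*210 + 6*(-2) = -37590 - 12 = -37602)
l - O(-606) = -37602 - (70 - 606) = -37602 - 1*(-536) = -37602 + 536 = -37066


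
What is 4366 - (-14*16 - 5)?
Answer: 4595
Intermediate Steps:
4366 - (-14*16 - 5) = 4366 - (-224 - 5) = 4366 - 1*(-229) = 4366 + 229 = 4595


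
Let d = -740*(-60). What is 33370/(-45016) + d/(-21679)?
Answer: -1361069315/487950932 ≈ -2.7894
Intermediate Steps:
d = 44400
33370/(-45016) + d/(-21679) = 33370/(-45016) + 44400/(-21679) = 33370*(-1/45016) + 44400*(-1/21679) = -16685/22508 - 44400/21679 = -1361069315/487950932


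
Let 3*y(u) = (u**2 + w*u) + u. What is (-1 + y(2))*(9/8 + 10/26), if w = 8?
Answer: 2983/312 ≈ 9.5609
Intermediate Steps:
y(u) = 3*u + u**2/3 (y(u) = ((u**2 + 8*u) + u)/3 = (u**2 + 9*u)/3 = 3*u + u**2/3)
(-1 + y(2))*(9/8 + 10/26) = (-1 + (1/3)*2*(9 + 2))*(9/8 + 10/26) = (-1 + (1/3)*2*11)*(9*(1/8) + 10*(1/26)) = (-1 + 22/3)*(9/8 + 5/13) = (19/3)*(157/104) = 2983/312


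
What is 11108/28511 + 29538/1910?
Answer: 431687099/27228005 ≈ 15.855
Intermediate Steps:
11108/28511 + 29538/1910 = 11108*(1/28511) + 29538*(1/1910) = 11108/28511 + 14769/955 = 431687099/27228005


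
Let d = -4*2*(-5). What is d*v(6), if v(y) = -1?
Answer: -40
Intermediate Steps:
d = 40 (d = -8*(-5) = 40)
d*v(6) = 40*(-1) = -40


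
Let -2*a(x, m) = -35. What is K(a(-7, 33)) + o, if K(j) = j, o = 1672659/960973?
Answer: 36979373/1921946 ≈ 19.241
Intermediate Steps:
a(x, m) = 35/2 (a(x, m) = -1/2*(-35) = 35/2)
o = 1672659/960973 (o = 1672659*(1/960973) = 1672659/960973 ≈ 1.7406)
K(a(-7, 33)) + o = 35/2 + 1672659/960973 = 36979373/1921946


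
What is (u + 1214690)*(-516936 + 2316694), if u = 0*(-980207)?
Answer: 2186148045020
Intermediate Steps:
u = 0
(u + 1214690)*(-516936 + 2316694) = (0 + 1214690)*(-516936 + 2316694) = 1214690*1799758 = 2186148045020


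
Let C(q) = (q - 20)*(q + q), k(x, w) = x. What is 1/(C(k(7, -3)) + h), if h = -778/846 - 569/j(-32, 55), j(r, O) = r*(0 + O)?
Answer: -744480/135939313 ≈ -0.0054766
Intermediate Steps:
j(r, O) = O*r (j(r, O) = r*O = O*r)
C(q) = 2*q*(-20 + q) (C(q) = (-20 + q)*(2*q) = 2*q*(-20 + q))
h = -443953/744480 (h = -778/846 - 569/(55*(-32)) = -778*1/846 - 569/(-1760) = -389/423 - 569*(-1/1760) = -389/423 + 569/1760 = -443953/744480 ≈ -0.59633)
1/(C(k(7, -3)) + h) = 1/(2*7*(-20 + 7) - 443953/744480) = 1/(2*7*(-13) - 443953/744480) = 1/(-182 - 443953/744480) = 1/(-135939313/744480) = -744480/135939313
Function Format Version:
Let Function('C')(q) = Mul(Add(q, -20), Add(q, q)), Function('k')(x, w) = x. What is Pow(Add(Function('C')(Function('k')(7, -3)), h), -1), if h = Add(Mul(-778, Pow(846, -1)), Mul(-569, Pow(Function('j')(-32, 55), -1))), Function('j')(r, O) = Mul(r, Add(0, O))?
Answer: Rational(-744480, 135939313) ≈ -0.0054766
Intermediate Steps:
Function('j')(r, O) = Mul(O, r) (Function('j')(r, O) = Mul(r, O) = Mul(O, r))
Function('C')(q) = Mul(2, q, Add(-20, q)) (Function('C')(q) = Mul(Add(-20, q), Mul(2, q)) = Mul(2, q, Add(-20, q)))
h = Rational(-443953, 744480) (h = Add(Mul(-778, Pow(846, -1)), Mul(-569, Pow(Mul(55, -32), -1))) = Add(Mul(-778, Rational(1, 846)), Mul(-569, Pow(-1760, -1))) = Add(Rational(-389, 423), Mul(-569, Rational(-1, 1760))) = Add(Rational(-389, 423), Rational(569, 1760)) = Rational(-443953, 744480) ≈ -0.59633)
Pow(Add(Function('C')(Function('k')(7, -3)), h), -1) = Pow(Add(Mul(2, 7, Add(-20, 7)), Rational(-443953, 744480)), -1) = Pow(Add(Mul(2, 7, -13), Rational(-443953, 744480)), -1) = Pow(Add(-182, Rational(-443953, 744480)), -1) = Pow(Rational(-135939313, 744480), -1) = Rational(-744480, 135939313)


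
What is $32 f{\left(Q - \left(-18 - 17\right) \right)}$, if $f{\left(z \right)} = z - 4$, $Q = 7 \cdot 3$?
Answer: $1664$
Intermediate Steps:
$Q = 21$
$f{\left(z \right)} = -4 + z$
$32 f{\left(Q - \left(-18 - 17\right) \right)} = 32 \left(-4 + \left(21 - \left(-18 - 17\right)\right)\right) = 32 \left(-4 + \left(21 - -35\right)\right) = 32 \left(-4 + \left(21 + 35\right)\right) = 32 \left(-4 + 56\right) = 32 \cdot 52 = 1664$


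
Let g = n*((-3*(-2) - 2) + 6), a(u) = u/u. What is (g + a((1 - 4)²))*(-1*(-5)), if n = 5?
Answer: 255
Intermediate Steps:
a(u) = 1
g = 50 (g = 5*((-3*(-2) - 2) + 6) = 5*((6 - 2) + 6) = 5*(4 + 6) = 5*10 = 50)
(g + a((1 - 4)²))*(-1*(-5)) = (50 + 1)*(-1*(-5)) = 51*5 = 255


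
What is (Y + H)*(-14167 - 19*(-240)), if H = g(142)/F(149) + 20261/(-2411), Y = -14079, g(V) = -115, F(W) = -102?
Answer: 33279850748365/245922 ≈ 1.3533e+8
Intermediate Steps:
H = -1789357/245922 (H = -115/(-102) + 20261/(-2411) = -115*(-1/102) + 20261*(-1/2411) = 115/102 - 20261/2411 = -1789357/245922 ≈ -7.2761)
(Y + H)*(-14167 - 19*(-240)) = (-14079 - 1789357/245922)*(-14167 - 19*(-240)) = -3464125195*(-14167 + 4560)/245922 = -3464125195/245922*(-9607) = 33279850748365/245922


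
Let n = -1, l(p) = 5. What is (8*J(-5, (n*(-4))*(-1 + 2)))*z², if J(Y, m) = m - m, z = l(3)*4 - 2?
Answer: 0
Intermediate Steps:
z = 18 (z = 5*4 - 2 = 20 - 2 = 18)
J(Y, m) = 0
(8*J(-5, (n*(-4))*(-1 + 2)))*z² = (8*0)*18² = 0*324 = 0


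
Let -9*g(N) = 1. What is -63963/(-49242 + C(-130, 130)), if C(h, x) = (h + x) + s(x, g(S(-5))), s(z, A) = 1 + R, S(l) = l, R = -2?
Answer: 2781/2141 ≈ 1.2989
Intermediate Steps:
g(N) = -1/9 (g(N) = -1/9*1 = -1/9)
s(z, A) = -1 (s(z, A) = 1 - 2 = -1)
C(h, x) = -1 + h + x (C(h, x) = (h + x) - 1 = -1 + h + x)
-63963/(-49242 + C(-130, 130)) = -63963/(-49242 + (-1 - 130 + 130)) = -63963/(-49242 - 1) = -63963/(-49243) = -63963*(-1/49243) = 2781/2141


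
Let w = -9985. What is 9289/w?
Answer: -9289/9985 ≈ -0.93029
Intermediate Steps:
9289/w = 9289/(-9985) = 9289*(-1/9985) = -9289/9985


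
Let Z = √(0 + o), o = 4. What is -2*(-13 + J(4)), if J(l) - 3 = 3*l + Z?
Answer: -8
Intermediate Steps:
Z = 2 (Z = √(0 + 4) = √4 = 2)
J(l) = 5 + 3*l (J(l) = 3 + (3*l + 2) = 3 + (2 + 3*l) = 5 + 3*l)
-2*(-13 + J(4)) = -2*(-13 + (5 + 3*4)) = -2*(-13 + (5 + 12)) = -2*(-13 + 17) = -2*4 = -8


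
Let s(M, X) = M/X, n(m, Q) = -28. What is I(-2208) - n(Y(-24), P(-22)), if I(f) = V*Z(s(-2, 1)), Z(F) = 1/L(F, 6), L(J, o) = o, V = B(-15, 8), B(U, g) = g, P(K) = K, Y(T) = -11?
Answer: 88/3 ≈ 29.333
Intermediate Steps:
V = 8
Z(F) = ⅙ (Z(F) = 1/6 = ⅙)
I(f) = 4/3 (I(f) = 8*(⅙) = 4/3)
I(-2208) - n(Y(-24), P(-22)) = 4/3 - 1*(-28) = 4/3 + 28 = 88/3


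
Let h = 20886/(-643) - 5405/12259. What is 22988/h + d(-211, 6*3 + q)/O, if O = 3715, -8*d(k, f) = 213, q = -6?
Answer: -234149175687899/335340953960 ≈ -698.24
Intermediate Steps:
d(k, f) = -213/8 (d(k, f) = -⅛*213 = -213/8)
h = -11283343/342719 (h = 20886*(-1/643) - 5405*1/12259 = -20886/643 - 235/533 = -11283343/342719 ≈ -32.923)
22988/h + d(-211, 6*3 + q)/O = 22988/(-11283343/342719) - 213/8/3715 = 22988*(-342719/11283343) - 213/8*1/3715 = -7878424372/11283343 - 213/29720 = -234149175687899/335340953960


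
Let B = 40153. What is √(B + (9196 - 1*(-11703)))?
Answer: 2*√15263 ≈ 247.09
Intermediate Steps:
√(B + (9196 - 1*(-11703))) = √(40153 + (9196 - 1*(-11703))) = √(40153 + (9196 + 11703)) = √(40153 + 20899) = √61052 = 2*√15263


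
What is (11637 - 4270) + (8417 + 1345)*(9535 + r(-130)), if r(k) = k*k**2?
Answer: -21354025963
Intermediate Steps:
r(k) = k**3
(11637 - 4270) + (8417 + 1345)*(9535 + r(-130)) = (11637 - 4270) + (8417 + 1345)*(9535 + (-130)**3) = 7367 + 9762*(9535 - 2197000) = 7367 + 9762*(-2187465) = 7367 - 21354033330 = -21354025963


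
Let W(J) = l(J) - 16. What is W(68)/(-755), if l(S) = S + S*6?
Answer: -92/151 ≈ -0.60927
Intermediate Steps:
l(S) = 7*S (l(S) = S + 6*S = 7*S)
W(J) = -16 + 7*J (W(J) = 7*J - 16 = -16 + 7*J)
W(68)/(-755) = (-16 + 7*68)/(-755) = (-16 + 476)*(-1/755) = 460*(-1/755) = -92/151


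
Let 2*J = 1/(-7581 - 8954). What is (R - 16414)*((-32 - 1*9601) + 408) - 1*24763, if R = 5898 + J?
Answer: 641461020763/6614 ≈ 9.6985e+7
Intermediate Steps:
J = -1/33070 (J = 1/(2*(-7581 - 8954)) = (1/2)/(-16535) = (1/2)*(-1/16535) = -1/33070 ≈ -3.0239e-5)
R = 195046859/33070 (R = 5898 - 1/33070 = 195046859/33070 ≈ 5898.0)
(R - 16414)*((-32 - 1*9601) + 408) - 1*24763 = (195046859/33070 - 16414)*((-32 - 1*9601) + 408) - 1*24763 = -347764121*((-32 - 9601) + 408)/33070 - 24763 = -347764121*(-9633 + 408)/33070 - 24763 = -347764121/33070*(-9225) - 24763 = 641624803245/6614 - 24763 = 641461020763/6614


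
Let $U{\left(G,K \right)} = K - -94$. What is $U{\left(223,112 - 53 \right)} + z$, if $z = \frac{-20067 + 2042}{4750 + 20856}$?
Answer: $\frac{557099}{3658} \approx 152.3$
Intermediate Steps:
$U{\left(G,K \right)} = 94 + K$ ($U{\left(G,K \right)} = K + 94 = 94 + K$)
$z = - \frac{2575}{3658}$ ($z = - \frac{18025}{25606} = \left(-18025\right) \frac{1}{25606} = - \frac{2575}{3658} \approx -0.70394$)
$U{\left(223,112 - 53 \right)} + z = \left(94 + \left(112 - 53\right)\right) - \frac{2575}{3658} = \left(94 + 59\right) - \frac{2575}{3658} = 153 - \frac{2575}{3658} = \frac{557099}{3658}$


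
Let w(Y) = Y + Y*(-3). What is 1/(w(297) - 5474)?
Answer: -1/6068 ≈ -0.00016480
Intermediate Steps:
w(Y) = -2*Y (w(Y) = Y - 3*Y = -2*Y)
1/(w(297) - 5474) = 1/(-2*297 - 5474) = 1/(-594 - 5474) = 1/(-6068) = -1/6068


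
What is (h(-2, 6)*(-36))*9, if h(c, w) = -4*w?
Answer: 7776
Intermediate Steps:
(h(-2, 6)*(-36))*9 = (-4*6*(-36))*9 = -24*(-36)*9 = 864*9 = 7776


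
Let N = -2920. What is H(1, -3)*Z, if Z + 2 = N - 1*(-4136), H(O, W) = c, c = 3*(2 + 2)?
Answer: 14568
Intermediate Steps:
c = 12 (c = 3*4 = 12)
H(O, W) = 12
Z = 1214 (Z = -2 + (-2920 - 1*(-4136)) = -2 + (-2920 + 4136) = -2 + 1216 = 1214)
H(1, -3)*Z = 12*1214 = 14568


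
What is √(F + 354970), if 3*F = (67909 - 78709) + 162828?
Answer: √405646 ≈ 636.90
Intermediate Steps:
F = 50676 (F = ((67909 - 78709) + 162828)/3 = (-10800 + 162828)/3 = (⅓)*152028 = 50676)
√(F + 354970) = √(50676 + 354970) = √405646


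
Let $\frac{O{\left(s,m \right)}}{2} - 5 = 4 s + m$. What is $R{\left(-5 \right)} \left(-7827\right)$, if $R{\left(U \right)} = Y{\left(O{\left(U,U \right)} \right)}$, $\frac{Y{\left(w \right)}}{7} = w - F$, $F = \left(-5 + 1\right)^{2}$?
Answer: $3068184$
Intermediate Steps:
$F = 16$ ($F = \left(-4\right)^{2} = 16$)
$O{\left(s,m \right)} = 10 + 2 m + 8 s$ ($O{\left(s,m \right)} = 10 + 2 \left(4 s + m\right) = 10 + 2 \left(m + 4 s\right) = 10 + \left(2 m + 8 s\right) = 10 + 2 m + 8 s$)
$Y{\left(w \right)} = -112 + 7 w$ ($Y{\left(w \right)} = 7 \left(w - 16\right) = 7 \left(-16 + w\right) = -112 + 7 w$)
$R{\left(U \right)} = -42 + 70 U$ ($R{\left(U \right)} = -112 + 7 \left(10 + 2 U + 8 U\right) = -112 + 7 \left(10 + 10 U\right) = -112 + \left(70 + 70 U\right) = -42 + 70 U$)
$R{\left(-5 \right)} \left(-7827\right) = \left(-42 + 70 \left(-5\right)\right) \left(-7827\right) = \left(-42 - 350\right) \left(-7827\right) = \left(-392\right) \left(-7827\right) = 3068184$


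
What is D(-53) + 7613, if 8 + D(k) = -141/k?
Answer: 403206/53 ≈ 7607.7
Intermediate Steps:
D(k) = -8 - 141/k
D(-53) + 7613 = (-8 - 141/(-53)) + 7613 = (-8 - 141*(-1/53)) + 7613 = (-8 + 141/53) + 7613 = -283/53 + 7613 = 403206/53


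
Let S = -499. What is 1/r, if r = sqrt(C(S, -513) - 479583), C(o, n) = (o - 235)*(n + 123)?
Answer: -I*sqrt(193323)/193323 ≈ -0.0022744*I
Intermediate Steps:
C(o, n) = (-235 + o)*(123 + n)
r = I*sqrt(193323) (r = sqrt((-28905 - 235*(-513) + 123*(-499) - 513*(-499)) - 479583) = sqrt((-28905 + 120555 - 61377 + 255987) - 479583) = sqrt(286260 - 479583) = sqrt(-193323) = I*sqrt(193323) ≈ 439.69*I)
1/r = 1/(I*sqrt(193323)) = -I*sqrt(193323)/193323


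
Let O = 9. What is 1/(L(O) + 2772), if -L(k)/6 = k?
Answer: 1/2718 ≈ 0.00036792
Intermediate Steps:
L(k) = -6*k
1/(L(O) + 2772) = 1/(-6*9 + 2772) = 1/(-54 + 2772) = 1/2718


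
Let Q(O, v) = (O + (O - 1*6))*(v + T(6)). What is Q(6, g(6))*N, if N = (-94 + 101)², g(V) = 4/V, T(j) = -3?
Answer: -686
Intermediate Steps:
N = 49 (N = 7² = 49)
Q(O, v) = (-6 + 2*O)*(-3 + v) (Q(O, v) = (O + (O - 1*6))*(v - 3) = (O + (O - 6))*(-3 + v) = (O + (-6 + O))*(-3 + v) = (-6 + 2*O)*(-3 + v))
Q(6, g(6))*N = (18 - 6*6 - 24/6 + 2*6*(4/6))*49 = (18 - 36 - 24/6 + 2*6*(4*(⅙)))*49 = (18 - 36 - 6*⅔ + 2*6*(⅔))*49 = (18 - 36 - 4 + 8)*49 = -14*49 = -686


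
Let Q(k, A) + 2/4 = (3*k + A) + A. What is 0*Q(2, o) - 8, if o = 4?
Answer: -8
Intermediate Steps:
Q(k, A) = -1/2 + 2*A + 3*k (Q(k, A) = -1/2 + ((3*k + A) + A) = -1/2 + ((A + 3*k) + A) = -1/2 + (2*A + 3*k) = -1/2 + 2*A + 3*k)
0*Q(2, o) - 8 = 0*(-1/2 + 2*4 + 3*2) - 8 = 0*(-1/2 + 8 + 6) - 8 = 0*(27/2) - 8 = 0 - 8 = -8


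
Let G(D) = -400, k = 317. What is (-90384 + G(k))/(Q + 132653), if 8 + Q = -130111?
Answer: -45392/1267 ≈ -35.826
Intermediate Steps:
Q = -130119 (Q = -8 - 130111 = -130119)
(-90384 + G(k))/(Q + 132653) = (-90384 - 400)/(-130119 + 132653) = -90784/2534 = -90784*1/2534 = -45392/1267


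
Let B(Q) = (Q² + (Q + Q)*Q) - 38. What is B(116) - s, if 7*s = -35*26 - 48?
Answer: 283268/7 ≈ 40467.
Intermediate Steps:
B(Q) = -38 + 3*Q² (B(Q) = (Q² + (2*Q)*Q) - 38 = (Q² + 2*Q²) - 38 = 3*Q² - 38 = -38 + 3*Q²)
s = -958/7 (s = (-35*26 - 48)/7 = (-910 - 48)/7 = (⅐)*(-958) = -958/7 ≈ -136.86)
B(116) - s = (-38 + 3*116²) - 1*(-958/7) = (-38 + 3*13456) + 958/7 = (-38 + 40368) + 958/7 = 40330 + 958/7 = 283268/7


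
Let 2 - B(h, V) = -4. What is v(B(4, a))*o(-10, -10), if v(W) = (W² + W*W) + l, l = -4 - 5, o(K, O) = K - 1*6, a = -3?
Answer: -1008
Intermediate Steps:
o(K, O) = -6 + K (o(K, O) = K - 6 = -6 + K)
l = -9
B(h, V) = 6 (B(h, V) = 2 - 1*(-4) = 2 + 4 = 6)
v(W) = -9 + 2*W² (v(W) = (W² + W*W) - 9 = (W² + W²) - 9 = 2*W² - 9 = -9 + 2*W²)
v(B(4, a))*o(-10, -10) = (-9 + 2*6²)*(-6 - 10) = (-9 + 2*36)*(-16) = (-9 + 72)*(-16) = 63*(-16) = -1008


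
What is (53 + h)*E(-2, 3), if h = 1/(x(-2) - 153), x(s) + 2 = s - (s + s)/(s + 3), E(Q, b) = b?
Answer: 8108/51 ≈ 158.98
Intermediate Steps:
x(s) = -2 + s - 2*s/(3 + s) (x(s) = -2 + (s - (s + s)/(s + 3)) = -2 + (s - 2*s/(3 + s)) = -2 + s - 2*s/(3 + s))
h = -1/153 (h = 1/((-6 + (-2)² - 1*(-2))/(3 - 2) - 153) = 1/((-6 + 4 + 2)/1 - 153) = 1/(1*0 - 153) = 1/(0 - 153) = 1/(-153) = -1/153 ≈ -0.0065359)
(53 + h)*E(-2, 3) = (53 - 1/153)*3 = (8108/153)*3 = 8108/51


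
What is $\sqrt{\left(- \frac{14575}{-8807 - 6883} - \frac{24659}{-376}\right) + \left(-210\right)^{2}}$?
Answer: $\frac{\sqrt{3842861056915026}}{294972} \approx 210.16$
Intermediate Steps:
$\sqrt{\left(- \frac{14575}{-8807 - 6883} - \frac{24659}{-376}\right) + \left(-210\right)^{2}} = \sqrt{\left(- \frac{14575}{-15690} - - \frac{24659}{376}\right) + 44100} = \sqrt{\left(\left(-14575\right) \left(- \frac{1}{15690}\right) + \frac{24659}{376}\right) + 44100} = \sqrt{\left(\frac{2915}{3138} + \frac{24659}{376}\right) + 44100} = \sqrt{\frac{39237991}{589944} + 44100} = \sqrt{\frac{26055768391}{589944}} = \frac{\sqrt{3842861056915026}}{294972}$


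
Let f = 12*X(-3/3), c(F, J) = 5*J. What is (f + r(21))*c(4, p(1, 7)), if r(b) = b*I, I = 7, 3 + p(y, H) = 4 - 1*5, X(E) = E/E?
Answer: -3180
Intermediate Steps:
X(E) = 1
p(y, H) = -4 (p(y, H) = -3 + (4 - 1*5) = -3 + (4 - 5) = -3 - 1 = -4)
f = 12 (f = 12*1 = 12)
r(b) = 7*b (r(b) = b*7 = 7*b)
(f + r(21))*c(4, p(1, 7)) = (12 + 7*21)*(5*(-4)) = (12 + 147)*(-20) = 159*(-20) = -3180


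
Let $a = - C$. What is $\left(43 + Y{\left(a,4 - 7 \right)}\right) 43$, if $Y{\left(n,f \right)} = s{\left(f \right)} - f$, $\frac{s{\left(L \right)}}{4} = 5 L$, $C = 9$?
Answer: $-602$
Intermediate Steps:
$a = -9$ ($a = \left(-1\right) 9 = -9$)
$s{\left(L \right)} = 20 L$ ($s{\left(L \right)} = 4 \cdot 5 L = 20 L$)
$Y{\left(n,f \right)} = 19 f$ ($Y{\left(n,f \right)} = 20 f - f = 19 f$)
$\left(43 + Y{\left(a,4 - 7 \right)}\right) 43 = \left(43 + 19 \left(4 - 7\right)\right) 43 = \left(43 + 19 \left(-3\right)\right) 43 = \left(43 - 57\right) 43 = \left(-14\right) 43 = -602$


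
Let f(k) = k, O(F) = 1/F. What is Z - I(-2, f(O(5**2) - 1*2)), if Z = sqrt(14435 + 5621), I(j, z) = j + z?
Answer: 99/25 + 2*sqrt(5014) ≈ 145.58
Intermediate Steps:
Z = 2*sqrt(5014) (Z = sqrt(20056) = 2*sqrt(5014) ≈ 141.62)
Z - I(-2, f(O(5**2) - 1*2)) = 2*sqrt(5014) - (-2 + (1/(5**2) - 1*2)) = 2*sqrt(5014) - (-2 + (1/25 - 2)) = 2*sqrt(5014) - (-2 - 49/25) = 2*sqrt(5014) - 1*(-99/25) = 2*sqrt(5014) + 99/25 = 99/25 + 2*sqrt(5014)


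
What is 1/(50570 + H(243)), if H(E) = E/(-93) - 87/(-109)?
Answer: 3379/170869898 ≈ 1.9775e-5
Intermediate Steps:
H(E) = 87/109 - E/93 (H(E) = E*(-1/93) - 87*(-1/109) = -E/93 + 87/109 = 87/109 - E/93)
1/(50570 + H(243)) = 1/(50570 + (87/109 - 1/93*243)) = 1/(50570 + (87/109 - 81/31)) = 1/(50570 - 6132/3379) = 1/(170869898/3379) = 3379/170869898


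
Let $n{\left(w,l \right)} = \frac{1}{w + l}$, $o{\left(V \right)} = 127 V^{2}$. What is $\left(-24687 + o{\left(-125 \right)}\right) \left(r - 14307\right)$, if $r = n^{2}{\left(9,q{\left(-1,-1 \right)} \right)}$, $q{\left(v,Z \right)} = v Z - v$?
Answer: $- \frac{3392506042448}{121} \approx -2.8037 \cdot 10^{10}$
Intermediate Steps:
$q{\left(v,Z \right)} = - v + Z v$ ($q{\left(v,Z \right)} = Z v - v = - v + Z v$)
$n{\left(w,l \right)} = \frac{1}{l + w}$
$r = \frac{1}{121}$ ($r = \left(\frac{1}{- (-1 - 1) + 9}\right)^{2} = \left(\frac{1}{\left(-1\right) \left(-2\right) + 9}\right)^{2} = \left(\frac{1}{2 + 9}\right)^{2} = \left(\frac{1}{11}\right)^{2} = \frac{1}{121} \approx 0.0082645$)
$\left(-24687 + o{\left(-125 \right)}\right) \left(r - 14307\right) = \left(-24687 + 127 \left(-125\right)^{2}\right) \left(\frac{1}{121} - 14307\right) = \left(-24687 + 127 \cdot 15625\right) \left(- \frac{1731146}{121}\right) = \left(-24687 + 1984375\right) \left(- \frac{1731146}{121}\right) = 1959688 \left(- \frac{1731146}{121}\right) = - \frac{3392506042448}{121}$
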